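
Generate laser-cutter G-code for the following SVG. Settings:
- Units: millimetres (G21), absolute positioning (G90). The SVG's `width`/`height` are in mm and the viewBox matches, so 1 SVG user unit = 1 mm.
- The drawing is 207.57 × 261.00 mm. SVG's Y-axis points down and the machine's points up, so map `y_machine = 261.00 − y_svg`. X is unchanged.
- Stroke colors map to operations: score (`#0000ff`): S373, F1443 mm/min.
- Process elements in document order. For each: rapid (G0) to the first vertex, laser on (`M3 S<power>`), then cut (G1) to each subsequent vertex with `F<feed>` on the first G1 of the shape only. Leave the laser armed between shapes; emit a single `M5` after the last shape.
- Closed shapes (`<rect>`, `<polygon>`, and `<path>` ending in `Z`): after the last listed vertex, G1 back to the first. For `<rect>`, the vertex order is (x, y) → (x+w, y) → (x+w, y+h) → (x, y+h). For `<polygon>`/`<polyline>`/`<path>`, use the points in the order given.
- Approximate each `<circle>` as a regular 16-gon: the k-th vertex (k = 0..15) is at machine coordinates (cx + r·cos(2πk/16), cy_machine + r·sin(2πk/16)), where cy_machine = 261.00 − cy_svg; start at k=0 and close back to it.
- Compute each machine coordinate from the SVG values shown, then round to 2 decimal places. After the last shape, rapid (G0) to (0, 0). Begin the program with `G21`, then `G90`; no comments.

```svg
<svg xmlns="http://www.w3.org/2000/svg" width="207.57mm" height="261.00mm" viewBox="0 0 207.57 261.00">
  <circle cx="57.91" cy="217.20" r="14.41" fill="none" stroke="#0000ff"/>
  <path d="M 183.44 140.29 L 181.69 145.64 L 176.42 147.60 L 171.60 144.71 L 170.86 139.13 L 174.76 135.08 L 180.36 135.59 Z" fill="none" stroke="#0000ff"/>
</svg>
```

G21
G90
G0 X72.32 Y43.80
M3 S373
G1 X71.22 Y49.31 F1443
G1 X68.10 Y53.99
G1 X63.42 Y57.11
G1 X57.91 Y58.21
G1 X52.40 Y57.11
G1 X47.72 Y53.99
G1 X44.60 Y49.31
G1 X43.50 Y43.80
G1 X44.60 Y38.29
G1 X47.72 Y33.61
G1 X52.40 Y30.49
G1 X57.91 Y29.39
G1 X63.42 Y30.49
G1 X68.10 Y33.61
G1 X71.22 Y38.29
G1 X72.32 Y43.80
G0 X183.44 Y120.71
M3 S373
G1 X181.69 Y115.36 F1443
G1 X176.42 Y113.40
G1 X171.60 Y116.29
G1 X170.86 Y121.87
G1 X174.76 Y125.92
G1 X180.36 Y125.41
G1 X183.44 Y120.71
M5
G0 X0.00 Y0.00

Since the viewBox matches the mm dimensions, user units are millimetres directly. The only transform is the Y-flip y_m = 261.00 − y_svg.

Shape 1 is a circle drawn with `<circle>`. Its stroke #0000ff means score at S373, F1443. After flipping Y the toolpath is (72.32,43.80) → (71.22,49.31) → (68.10,53.99) → (63.42,57.11) → (57.91,58.21) → (52.40,57.11) → (47.72,53.99) → (44.60,49.31) → (43.50,43.80) → (44.60,38.29) → (47.72,33.61) → (52.40,30.49) → (57.91,29.39) → (63.42,30.49) → (68.10,33.61) → (71.22,38.29) → (72.32,43.80), returning to the start.

Shape 2 is a regular polygon drawn with `<path>`. Its stroke #0000ff means score at S373, F1443. After flipping Y the toolpath is (183.44,120.71) → (181.69,115.36) → (176.42,113.40) → (171.60,116.29) → (170.86,121.87) → (174.76,125.92) → (180.36,125.41) → (183.44,120.71), returning to the start.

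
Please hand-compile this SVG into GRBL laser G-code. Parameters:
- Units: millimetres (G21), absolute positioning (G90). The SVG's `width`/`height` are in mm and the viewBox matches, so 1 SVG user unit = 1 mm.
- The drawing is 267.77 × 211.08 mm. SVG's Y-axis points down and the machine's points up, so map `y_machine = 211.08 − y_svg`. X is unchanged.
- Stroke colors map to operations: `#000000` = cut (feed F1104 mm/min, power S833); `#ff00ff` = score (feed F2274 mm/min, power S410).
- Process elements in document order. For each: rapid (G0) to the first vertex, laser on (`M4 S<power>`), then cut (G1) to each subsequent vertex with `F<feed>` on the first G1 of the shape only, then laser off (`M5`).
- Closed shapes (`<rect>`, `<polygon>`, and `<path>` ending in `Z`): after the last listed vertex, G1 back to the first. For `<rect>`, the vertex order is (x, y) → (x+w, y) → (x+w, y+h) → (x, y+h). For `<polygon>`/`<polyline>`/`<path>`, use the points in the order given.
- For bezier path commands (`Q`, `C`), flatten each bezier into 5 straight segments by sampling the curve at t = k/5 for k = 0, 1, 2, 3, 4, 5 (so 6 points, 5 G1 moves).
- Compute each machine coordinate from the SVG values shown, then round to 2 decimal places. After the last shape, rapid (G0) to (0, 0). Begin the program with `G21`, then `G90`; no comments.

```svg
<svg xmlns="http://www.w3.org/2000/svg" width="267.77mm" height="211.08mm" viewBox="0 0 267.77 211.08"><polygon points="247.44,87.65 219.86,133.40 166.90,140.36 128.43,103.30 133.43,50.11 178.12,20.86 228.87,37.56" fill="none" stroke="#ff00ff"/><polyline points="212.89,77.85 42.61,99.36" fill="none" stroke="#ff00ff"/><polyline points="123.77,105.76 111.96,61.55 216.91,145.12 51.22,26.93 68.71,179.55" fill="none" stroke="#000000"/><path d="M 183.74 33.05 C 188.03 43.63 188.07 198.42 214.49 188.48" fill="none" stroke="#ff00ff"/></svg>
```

viewBox `0 0 267.77 211.08` with mm width/height → 1 unit = 1 mm. Flip: y_m = 211.08 − y_svg.

**Shape 1** — `<polygon>` regular polygon, stroke `#ff00ff` → score (S410, F2274). Machine vertices: (247.44,123.43) → (219.86,77.68) → (166.90,70.72) → (128.43,107.78) → (133.43,160.97) → (178.12,190.22) → (228.87,173.52) → (247.44,123.43). Closed: final G1 returns to the first vertex.

**Shape 2** — `<polyline>` line segment, stroke `#ff00ff` → score (S410, F2274). Machine vertices: (212.89,133.23) → (42.61,111.72). Open path.

**Shape 3** — `<polyline>` open polyline, stroke `#000000` → cut (S833, F1104). Machine vertices: (123.77,105.32) → (111.96,149.53) → (216.91,65.96) → (51.22,184.15) → (68.71,31.53). Open path.

**Shape 4** — `<path>` cubic bezier, stroke `#ff00ff` → score (S410, F2274). Control points (SVG): P0=(183.74,33.05), P1=(188.03,43.63), P2=(188.07,198.42), P3=(214.49,188.48); sampled at t=k/5. Machine vertices: (183.74,178.03) → (186.05,156.85) → (188.81,115.89) → (193.49,69.97) → (201.56,33.93) → (214.49,22.60). Open path.

G21
G90
G0 X247.44 Y123.43
M4 S410
G1 X219.86 Y77.68 F2274
G1 X166.90 Y70.72
G1 X128.43 Y107.78
G1 X133.43 Y160.97
G1 X178.12 Y190.22
G1 X228.87 Y173.52
G1 X247.44 Y123.43
M5
G0 X212.89 Y133.23
M4 S410
G1 X42.61 Y111.72 F2274
M5
G0 X123.77 Y105.32
M4 S833
G1 X111.96 Y149.53 F1104
G1 X216.91 Y65.96
G1 X51.22 Y184.15
G1 X68.71 Y31.53
M5
G0 X183.74 Y178.03
M4 S410
G1 X186.05 Y156.85 F2274
G1 X188.81 Y115.89
G1 X193.49 Y69.97
G1 X201.56 Y33.93
G1 X214.49 Y22.60
M5
G0 X0.00 Y0.00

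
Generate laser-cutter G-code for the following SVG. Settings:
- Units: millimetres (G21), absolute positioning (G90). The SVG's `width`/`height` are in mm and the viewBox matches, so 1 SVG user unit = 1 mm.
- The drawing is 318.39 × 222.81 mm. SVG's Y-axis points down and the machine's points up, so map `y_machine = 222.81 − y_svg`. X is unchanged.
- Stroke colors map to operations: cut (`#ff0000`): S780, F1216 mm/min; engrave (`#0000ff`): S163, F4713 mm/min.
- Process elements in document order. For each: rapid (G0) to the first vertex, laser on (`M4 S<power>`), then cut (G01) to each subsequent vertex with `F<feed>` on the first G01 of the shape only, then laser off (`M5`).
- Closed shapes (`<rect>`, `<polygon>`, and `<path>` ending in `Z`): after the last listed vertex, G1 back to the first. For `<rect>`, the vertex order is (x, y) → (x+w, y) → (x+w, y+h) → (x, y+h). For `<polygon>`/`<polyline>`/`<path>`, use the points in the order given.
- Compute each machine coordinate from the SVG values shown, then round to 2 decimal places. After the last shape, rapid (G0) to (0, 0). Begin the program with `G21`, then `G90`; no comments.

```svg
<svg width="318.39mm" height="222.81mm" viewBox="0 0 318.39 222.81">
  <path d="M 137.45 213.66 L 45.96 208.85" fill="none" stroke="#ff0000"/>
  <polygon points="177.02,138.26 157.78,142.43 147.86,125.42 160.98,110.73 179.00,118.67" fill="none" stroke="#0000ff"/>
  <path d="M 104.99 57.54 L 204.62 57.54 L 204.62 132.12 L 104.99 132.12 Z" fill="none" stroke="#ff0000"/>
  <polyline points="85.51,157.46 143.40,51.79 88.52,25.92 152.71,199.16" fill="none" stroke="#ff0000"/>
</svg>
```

G21
G90
G0 X137.45 Y9.15
M4 S780
G01 X45.96 Y13.96 F1216
M5
G0 X177.02 Y84.55
M4 S163
G01 X157.78 Y80.38 F4713
G01 X147.86 Y97.39
G01 X160.98 Y112.08
G01 X179.00 Y104.14
G01 X177.02 Y84.55
M5
G0 X104.99 Y165.27
M4 S780
G01 X204.62 Y165.27 F1216
G01 X204.62 Y90.69
G01 X104.99 Y90.69
G01 X104.99 Y165.27
M5
G0 X85.51 Y65.35
M4 S780
G01 X143.40 Y171.02 F1216
G01 X88.52 Y196.89
G01 X152.71 Y23.65
M5
G0 X0.00 Y0.00

1 u = 1 mm; y_m = 222.81 − y.

[1] `<path>` line segment, #ff0000→cut S780 F1216: (137.45,9.15) → (45.96,13.96)

[2] `<polygon>` regular polygon, #0000ff→engrave S163 F4713: (177.02,84.55) → (157.78,80.38) → (147.86,97.39) → (160.98,112.08) → (179.00,104.14) → (177.02,84.55) (closed)

[3] `<path>` rectangle, #ff0000→cut S780 F1216: (104.99,165.27) → (204.62,165.27) → (204.62,90.69) → (104.99,90.69) → (104.99,165.27) (closed)

[4] `<polyline>` open polyline, #ff0000→cut S780 F1216: (85.51,65.35) → (143.40,171.02) → (88.52,196.89) → (152.71,23.65)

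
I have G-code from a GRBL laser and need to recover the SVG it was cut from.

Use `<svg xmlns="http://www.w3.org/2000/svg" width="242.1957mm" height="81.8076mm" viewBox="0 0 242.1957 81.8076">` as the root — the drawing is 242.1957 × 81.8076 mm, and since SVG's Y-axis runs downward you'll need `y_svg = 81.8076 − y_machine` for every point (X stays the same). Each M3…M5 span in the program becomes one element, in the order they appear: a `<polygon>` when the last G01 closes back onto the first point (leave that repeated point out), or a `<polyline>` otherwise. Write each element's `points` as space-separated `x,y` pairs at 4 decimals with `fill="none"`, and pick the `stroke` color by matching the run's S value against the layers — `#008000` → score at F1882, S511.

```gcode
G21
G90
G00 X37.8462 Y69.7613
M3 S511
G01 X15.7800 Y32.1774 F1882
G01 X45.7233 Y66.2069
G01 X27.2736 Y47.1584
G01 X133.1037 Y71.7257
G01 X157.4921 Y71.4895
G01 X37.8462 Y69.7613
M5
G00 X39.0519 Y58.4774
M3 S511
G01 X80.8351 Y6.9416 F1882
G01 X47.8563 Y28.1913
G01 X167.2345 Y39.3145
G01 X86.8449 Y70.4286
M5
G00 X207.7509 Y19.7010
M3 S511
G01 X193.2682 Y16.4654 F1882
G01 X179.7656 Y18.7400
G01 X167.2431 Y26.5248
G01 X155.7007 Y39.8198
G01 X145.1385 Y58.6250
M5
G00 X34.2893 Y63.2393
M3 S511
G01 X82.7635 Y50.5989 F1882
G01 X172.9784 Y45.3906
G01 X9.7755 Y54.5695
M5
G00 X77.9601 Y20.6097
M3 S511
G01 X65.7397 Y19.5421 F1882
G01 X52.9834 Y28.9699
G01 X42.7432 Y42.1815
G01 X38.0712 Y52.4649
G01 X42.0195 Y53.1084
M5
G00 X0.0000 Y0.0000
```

<svg xmlns="http://www.w3.org/2000/svg" width="242.1957mm" height="81.8076mm" viewBox="0 0 242.1957 81.8076">
  <polygon points="37.8462,12.0463 15.7800,49.6302 45.7233,15.6007 27.2736,34.6492 133.1037,10.0819 157.4921,10.3181" fill="none" stroke="#008000"/>
  <polyline points="39.0519,23.3302 80.8351,74.8660 47.8563,53.6163 167.2345,42.4931 86.8449,11.3790" fill="none" stroke="#008000"/>
  <polyline points="207.7509,62.1066 193.2682,65.3422 179.7656,63.0676 167.2431,55.2828 155.7007,41.9878 145.1385,23.1826" fill="none" stroke="#008000"/>
  <polyline points="34.2893,18.5683 82.7635,31.2087 172.9784,36.4170 9.7755,27.2381" fill="none" stroke="#008000"/>
  <polyline points="77.9601,61.1979 65.7397,62.2655 52.9834,52.8377 42.7432,39.6261 38.0712,29.3427 42.0195,28.6992" fill="none" stroke="#008000"/>
</svg>

Machine Y-up, SVG Y-down with viewBox height 81.8076, so y_svg = 81.8076 − y_machine; X carries over. Every run uses S511, so all elements get stroke `#008000` (score).

Run 1: The run returns to its start, so emit a `<polygon>` with points (Y-flipped): 37.8462,12.0463 15.7800,49.6302 45.7233,15.6007 27.2736,34.6492 133.1037,10.0819 157.4921,10.3181.

Run 2: The run is open, so emit a `<polyline>` with points (Y-flipped): 39.0519,23.3302 80.8351,74.8660 47.8563,53.6163 167.2345,42.4931 86.8449,11.3790.

Run 3: The run is open, so emit a `<polyline>` with points (Y-flipped): 207.7509,62.1066 193.2682,65.3422 179.7656,63.0676 167.2431,55.2828 155.7007,41.9878 145.1385,23.1826.

Run 4: The run is open, so emit a `<polyline>` with points (Y-flipped): 34.2893,18.5683 82.7635,31.2087 172.9784,36.4170 9.7755,27.2381.

Run 5: The run is open, so emit a `<polyline>` with points (Y-flipped): 77.9601,61.1979 65.7397,62.2655 52.9834,52.8377 42.7432,39.6261 38.0712,29.3427 42.0195,28.6992.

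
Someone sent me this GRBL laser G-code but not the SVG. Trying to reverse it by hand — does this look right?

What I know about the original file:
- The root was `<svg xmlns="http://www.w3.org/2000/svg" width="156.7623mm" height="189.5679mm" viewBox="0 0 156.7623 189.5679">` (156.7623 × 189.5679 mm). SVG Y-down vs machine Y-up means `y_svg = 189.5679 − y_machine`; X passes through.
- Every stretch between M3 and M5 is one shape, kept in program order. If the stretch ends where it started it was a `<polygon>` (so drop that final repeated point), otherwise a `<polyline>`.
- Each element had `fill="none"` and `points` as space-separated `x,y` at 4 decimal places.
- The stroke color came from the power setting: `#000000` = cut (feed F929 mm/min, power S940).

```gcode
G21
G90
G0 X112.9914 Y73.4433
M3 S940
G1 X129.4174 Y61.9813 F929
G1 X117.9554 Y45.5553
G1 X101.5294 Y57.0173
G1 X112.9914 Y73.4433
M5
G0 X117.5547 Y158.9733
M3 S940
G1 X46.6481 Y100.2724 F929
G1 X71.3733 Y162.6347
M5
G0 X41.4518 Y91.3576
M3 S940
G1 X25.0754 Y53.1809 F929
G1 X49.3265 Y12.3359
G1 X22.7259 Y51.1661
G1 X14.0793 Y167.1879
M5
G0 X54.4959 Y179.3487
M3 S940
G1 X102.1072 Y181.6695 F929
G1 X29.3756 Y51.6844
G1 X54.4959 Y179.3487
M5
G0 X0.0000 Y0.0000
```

Machine Y-up, SVG Y-down with viewBox height 189.5679, so y_svg = 189.5679 − y_machine; X carries over. Every run uses S940, so all elements get stroke `#000000` (cut).

Run 1: The run returns to its start, so emit a `<polygon>` with points (Y-flipped): 112.9914,116.1246 129.4174,127.5866 117.9554,144.0126 101.5294,132.5506.

Run 2: The run is open, so emit a `<polyline>` with points (Y-flipped): 117.5547,30.5946 46.6481,89.2955 71.3733,26.9332.

Run 3: The run is open, so emit a `<polyline>` with points (Y-flipped): 41.4518,98.2103 25.0754,136.3870 49.3265,177.2320 22.7259,138.4018 14.0793,22.3800.

Run 4: The run returns to its start, so emit a `<polygon>` with points (Y-flipped): 54.4959,10.2192 102.1072,7.8984 29.3756,137.8835.

<svg xmlns="http://www.w3.org/2000/svg" width="156.7623mm" height="189.5679mm" viewBox="0 0 156.7623 189.5679">
  <polygon points="112.9914,116.1246 129.4174,127.5866 117.9554,144.0126 101.5294,132.5506" fill="none" stroke="#000000"/>
  <polyline points="117.5547,30.5946 46.6481,89.2955 71.3733,26.9332" fill="none" stroke="#000000"/>
  <polyline points="41.4518,98.2103 25.0754,136.3870 49.3265,177.2320 22.7259,138.4018 14.0793,22.3800" fill="none" stroke="#000000"/>
  <polygon points="54.4959,10.2192 102.1072,7.8984 29.3756,137.8835" fill="none" stroke="#000000"/>
</svg>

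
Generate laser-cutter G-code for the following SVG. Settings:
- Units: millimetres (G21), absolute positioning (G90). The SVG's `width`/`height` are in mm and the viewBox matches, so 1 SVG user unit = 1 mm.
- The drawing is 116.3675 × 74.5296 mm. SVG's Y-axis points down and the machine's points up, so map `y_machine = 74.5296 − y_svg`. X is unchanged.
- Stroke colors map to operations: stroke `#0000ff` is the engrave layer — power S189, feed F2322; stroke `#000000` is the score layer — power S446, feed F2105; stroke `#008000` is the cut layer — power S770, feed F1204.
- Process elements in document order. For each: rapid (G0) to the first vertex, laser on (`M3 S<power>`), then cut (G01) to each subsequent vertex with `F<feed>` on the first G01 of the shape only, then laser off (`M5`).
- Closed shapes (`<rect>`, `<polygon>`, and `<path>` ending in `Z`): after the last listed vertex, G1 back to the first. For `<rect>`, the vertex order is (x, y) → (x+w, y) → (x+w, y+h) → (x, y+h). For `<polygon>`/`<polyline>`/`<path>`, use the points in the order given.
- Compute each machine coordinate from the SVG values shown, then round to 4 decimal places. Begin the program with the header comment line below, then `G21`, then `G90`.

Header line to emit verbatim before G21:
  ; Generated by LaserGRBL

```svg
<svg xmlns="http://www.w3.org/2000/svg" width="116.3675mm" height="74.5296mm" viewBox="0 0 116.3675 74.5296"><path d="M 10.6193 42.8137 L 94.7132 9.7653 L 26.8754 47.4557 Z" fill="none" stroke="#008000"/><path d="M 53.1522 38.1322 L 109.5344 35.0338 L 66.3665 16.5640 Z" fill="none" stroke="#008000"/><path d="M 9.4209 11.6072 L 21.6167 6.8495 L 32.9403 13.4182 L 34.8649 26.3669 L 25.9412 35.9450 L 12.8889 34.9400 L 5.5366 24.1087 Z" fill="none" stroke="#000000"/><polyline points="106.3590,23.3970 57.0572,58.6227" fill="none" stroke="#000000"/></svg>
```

; Generated by LaserGRBL
G21
G90
G0 X10.6193 Y31.7159
M3 S770
G01 X94.7132 Y64.7643 F1204
G01 X26.8754 Y27.0739
G01 X10.6193 Y31.7159
M5
G0 X53.1522 Y36.3974
M3 S770
G01 X109.5344 Y39.4958 F1204
G01 X66.3665 Y57.9656
G01 X53.1522 Y36.3974
M5
G0 X9.4209 Y62.9224
M3 S446
G01 X21.6167 Y67.6801 F2105
G01 X32.9403 Y61.1114
G01 X34.8649 Y48.1627
G01 X25.9412 Y38.5846
G01 X12.8889 Y39.5896
G01 X5.5366 Y50.4209
G01 X9.4209 Y62.9224
M5
G0 X106.3590 Y51.1326
M3 S446
G01 X57.0572 Y15.9069 F2105
M5

1 u = 1 mm; y_m = 74.5296 − y.

[1] `<path>` closed polygon, #008000→cut S770 F1204: (10.6193,31.7159) → (94.7132,64.7643) → (26.8754,27.0739) → (10.6193,31.7159) (closed)

[2] `<path>` closed polygon, #008000→cut S770 F1204: (53.1522,36.3974) → (109.5344,39.4958) → (66.3665,57.9656) → (53.1522,36.3974) (closed)

[3] `<path>` regular polygon, #000000→score S446 F2105: (9.4209,62.9224) → (21.6167,67.6801) → (32.9403,61.1114) → (34.8649,48.1627) → (25.9412,38.5846) → (12.8889,39.5896) → (5.5366,50.4209) → (9.4209,62.9224) (closed)

[4] `<polyline>` line segment, #000000→score S446 F2105: (106.3590,51.1326) → (57.0572,15.9069)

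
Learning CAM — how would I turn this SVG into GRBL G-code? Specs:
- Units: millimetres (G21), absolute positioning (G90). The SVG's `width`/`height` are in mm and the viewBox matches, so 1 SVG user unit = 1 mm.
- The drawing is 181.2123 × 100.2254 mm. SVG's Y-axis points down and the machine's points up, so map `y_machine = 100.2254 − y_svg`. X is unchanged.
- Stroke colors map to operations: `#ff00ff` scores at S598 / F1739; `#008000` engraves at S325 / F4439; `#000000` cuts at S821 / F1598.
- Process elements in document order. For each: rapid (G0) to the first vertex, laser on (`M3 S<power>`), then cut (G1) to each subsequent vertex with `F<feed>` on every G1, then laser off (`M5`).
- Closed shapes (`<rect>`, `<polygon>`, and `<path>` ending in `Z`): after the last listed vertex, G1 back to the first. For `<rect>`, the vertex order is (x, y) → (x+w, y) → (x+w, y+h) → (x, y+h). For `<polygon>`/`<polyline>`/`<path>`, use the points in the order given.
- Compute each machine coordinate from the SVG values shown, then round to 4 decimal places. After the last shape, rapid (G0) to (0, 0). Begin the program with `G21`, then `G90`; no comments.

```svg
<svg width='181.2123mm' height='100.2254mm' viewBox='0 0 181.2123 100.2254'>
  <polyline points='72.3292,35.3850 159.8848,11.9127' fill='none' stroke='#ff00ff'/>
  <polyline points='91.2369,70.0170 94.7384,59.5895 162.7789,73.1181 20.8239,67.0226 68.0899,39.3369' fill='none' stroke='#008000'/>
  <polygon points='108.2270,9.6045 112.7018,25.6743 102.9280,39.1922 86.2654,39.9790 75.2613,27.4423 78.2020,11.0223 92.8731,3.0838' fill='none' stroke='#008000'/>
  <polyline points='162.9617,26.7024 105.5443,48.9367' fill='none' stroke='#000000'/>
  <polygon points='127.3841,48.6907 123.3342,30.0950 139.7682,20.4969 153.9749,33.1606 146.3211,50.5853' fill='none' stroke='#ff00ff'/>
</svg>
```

G21
G90
G0 X72.3292 Y64.8404
M3 S598
G1 X159.8848 Y88.3127 F1739
M5
G0 X91.2369 Y30.2084
M3 S325
G1 X94.7384 Y40.6359 F4439
G1 X162.7789 Y27.1073 F4439
G1 X20.8239 Y33.2028 F4439
G1 X68.0899 Y60.8885 F4439
M5
G0 X108.2270 Y90.6209
M3 S325
G1 X112.7018 Y74.5511 F4439
G1 X102.9280 Y61.0332 F4439
G1 X86.2654 Y60.2464 F4439
G1 X75.2613 Y72.7831 F4439
G1 X78.2020 Y89.2031 F4439
G1 X92.8731 Y97.1416 F4439
G1 X108.2270 Y90.6209 F4439
M5
G0 X162.9617 Y73.5230
M3 S821
G1 X105.5443 Y51.2887 F1598
M5
G0 X127.3841 Y51.5347
M3 S598
G1 X123.3342 Y70.1304 F1739
G1 X139.7682 Y79.7285 F1739
G1 X153.9749 Y67.0648 F1739
G1 X146.3211 Y49.6401 F1739
G1 X127.3841 Y51.5347 F1739
M5
G0 X0.0000 Y0.0000

Since the viewBox matches the mm dimensions, user units are millimetres directly. The only transform is the Y-flip y_m = 100.2254 − y_svg.

Shape 1 is a line segment drawn with `<polyline>`. Its stroke #ff00ff means score at S598, F1739. After flipping Y the toolpath is (72.3292,64.8404) → (159.8848,88.3127).

Shape 2 is a open polyline drawn with `<polyline>`. Its stroke #008000 means engrave at S325, F4439. After flipping Y the toolpath is (91.2369,30.2084) → (94.7384,40.6359) → (162.7789,27.1073) → (20.8239,33.2028) → (68.0899,60.8885).

Shape 3 is a regular polygon drawn with `<polygon>`. Its stroke #008000 means engrave at S325, F4439. After flipping Y the toolpath is (108.2270,90.6209) → (112.7018,74.5511) → (102.9280,61.0332) → (86.2654,60.2464) → (75.2613,72.7831) → (78.2020,89.2031) → (92.8731,97.1416) → (108.2270,90.6209), returning to the start.

Shape 4 is a line segment drawn with `<polyline>`. Its stroke #000000 means cut at S821, F1598. After flipping Y the toolpath is (162.9617,73.5230) → (105.5443,51.2887).

Shape 5 is a regular polygon drawn with `<polygon>`. Its stroke #ff00ff means score at S598, F1739. After flipping Y the toolpath is (127.3841,51.5347) → (123.3342,70.1304) → (139.7682,79.7285) → (153.9749,67.0648) → (146.3211,49.6401) → (127.3841,51.5347), returning to the start.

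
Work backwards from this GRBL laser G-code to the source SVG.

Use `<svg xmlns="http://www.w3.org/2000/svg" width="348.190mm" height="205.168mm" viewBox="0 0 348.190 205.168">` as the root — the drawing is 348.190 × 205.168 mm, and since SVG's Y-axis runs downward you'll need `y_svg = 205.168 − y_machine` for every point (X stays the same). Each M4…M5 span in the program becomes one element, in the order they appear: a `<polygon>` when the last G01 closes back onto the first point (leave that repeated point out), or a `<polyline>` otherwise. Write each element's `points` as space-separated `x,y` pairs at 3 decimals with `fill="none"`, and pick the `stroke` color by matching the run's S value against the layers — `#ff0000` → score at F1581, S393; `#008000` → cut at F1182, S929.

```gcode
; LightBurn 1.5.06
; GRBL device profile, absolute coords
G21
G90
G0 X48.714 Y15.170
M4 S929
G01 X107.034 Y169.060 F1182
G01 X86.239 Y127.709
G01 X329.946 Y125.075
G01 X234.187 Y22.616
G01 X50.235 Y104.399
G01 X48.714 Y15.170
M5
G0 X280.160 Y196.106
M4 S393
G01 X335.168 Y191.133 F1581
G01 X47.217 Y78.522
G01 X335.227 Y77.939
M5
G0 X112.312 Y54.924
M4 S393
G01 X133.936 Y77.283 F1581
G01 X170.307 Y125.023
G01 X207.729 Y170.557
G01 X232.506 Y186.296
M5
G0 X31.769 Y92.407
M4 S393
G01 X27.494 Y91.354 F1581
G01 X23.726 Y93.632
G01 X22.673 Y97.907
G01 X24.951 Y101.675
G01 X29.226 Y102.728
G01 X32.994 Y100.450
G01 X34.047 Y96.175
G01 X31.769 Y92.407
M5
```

Each laser-on run becomes one SVG element. Flip Y back into SVG space with y_svg = 205.168 − y_machine.

Run 1: the run's S929 means `#008000` (cut). The run returns to its start, so emit a `<polygon>` with points (Y-flipped): 48.714,189.998 107.034,36.108 86.239,77.459 329.946,80.093 234.187,182.552 50.235,100.769.

Run 2: power S393 maps to stroke `#ff0000` (score). The run is open, so emit a `<polyline>` with points (Y-flipped): 280.160,9.062 335.168,14.035 47.217,126.646 335.227,127.229.

Run 3: power S393 maps to stroke `#ff0000` (score). The run is open, so emit a `<polyline>` with points (Y-flipped): 112.312,150.244 133.936,127.885 170.307,80.145 207.729,34.611 232.506,18.872.

Run 4: the run's S393 means `#ff0000` (score). The run returns to its start, so emit a `<polygon>` with points (Y-flipped): 31.769,112.761 27.494,113.814 23.726,111.536 22.673,107.261 24.951,103.493 29.226,102.440 32.994,104.718 34.047,108.993.

<svg xmlns="http://www.w3.org/2000/svg" width="348.190mm" height="205.168mm" viewBox="0 0 348.190 205.168">
  <polygon points="48.714,189.998 107.034,36.108 86.239,77.459 329.946,80.093 234.187,182.552 50.235,100.769" fill="none" stroke="#008000"/>
  <polyline points="280.160,9.062 335.168,14.035 47.217,126.646 335.227,127.229" fill="none" stroke="#ff0000"/>
  <polyline points="112.312,150.244 133.936,127.885 170.307,80.145 207.729,34.611 232.506,18.872" fill="none" stroke="#ff0000"/>
  <polygon points="31.769,112.761 27.494,113.814 23.726,111.536 22.673,107.261 24.951,103.493 29.226,102.440 32.994,104.718 34.047,108.993" fill="none" stroke="#ff0000"/>
</svg>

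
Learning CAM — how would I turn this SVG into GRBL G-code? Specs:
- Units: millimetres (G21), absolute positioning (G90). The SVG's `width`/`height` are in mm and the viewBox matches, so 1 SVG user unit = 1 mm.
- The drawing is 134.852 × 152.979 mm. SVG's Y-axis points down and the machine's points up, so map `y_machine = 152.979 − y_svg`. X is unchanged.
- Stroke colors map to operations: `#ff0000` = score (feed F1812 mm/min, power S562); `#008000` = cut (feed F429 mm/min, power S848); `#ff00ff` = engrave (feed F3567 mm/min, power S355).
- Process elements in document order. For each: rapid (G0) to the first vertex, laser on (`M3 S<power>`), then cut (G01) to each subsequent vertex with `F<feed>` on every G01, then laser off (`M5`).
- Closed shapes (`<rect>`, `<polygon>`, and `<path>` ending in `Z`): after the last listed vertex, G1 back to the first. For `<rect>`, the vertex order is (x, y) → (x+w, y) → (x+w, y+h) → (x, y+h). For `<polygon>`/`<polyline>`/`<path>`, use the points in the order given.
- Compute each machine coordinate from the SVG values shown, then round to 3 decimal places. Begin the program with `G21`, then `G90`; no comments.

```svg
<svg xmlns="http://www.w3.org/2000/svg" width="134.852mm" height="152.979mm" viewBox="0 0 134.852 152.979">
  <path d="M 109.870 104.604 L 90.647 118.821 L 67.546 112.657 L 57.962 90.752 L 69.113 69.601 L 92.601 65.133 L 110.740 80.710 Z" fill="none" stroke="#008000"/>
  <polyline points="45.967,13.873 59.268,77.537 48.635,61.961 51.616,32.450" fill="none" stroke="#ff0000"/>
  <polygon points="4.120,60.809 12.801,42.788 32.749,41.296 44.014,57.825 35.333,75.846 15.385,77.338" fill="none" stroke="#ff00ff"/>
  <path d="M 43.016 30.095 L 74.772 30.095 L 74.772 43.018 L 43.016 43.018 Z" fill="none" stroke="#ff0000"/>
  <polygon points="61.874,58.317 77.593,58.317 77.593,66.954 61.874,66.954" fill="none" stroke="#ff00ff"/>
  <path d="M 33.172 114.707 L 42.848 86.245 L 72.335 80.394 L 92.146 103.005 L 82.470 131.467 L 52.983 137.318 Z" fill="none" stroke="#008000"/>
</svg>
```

G21
G90
G0 X109.870 Y48.375
M3 S848
G01 X90.647 Y34.158 F429
G01 X67.546 Y40.322 F429
G01 X57.962 Y62.227 F429
G01 X69.113 Y83.378 F429
G01 X92.601 Y87.846 F429
G01 X110.740 Y72.269 F429
G01 X109.870 Y48.375 F429
M5
G0 X45.967 Y139.106
M3 S562
G01 X59.268 Y75.442 F1812
G01 X48.635 Y91.018 F1812
G01 X51.616 Y120.529 F1812
M5
G0 X4.120 Y92.170
M3 S355
G01 X12.801 Y110.191 F3567
G01 X32.749 Y111.683 F3567
G01 X44.014 Y95.154 F3567
G01 X35.333 Y77.133 F3567
G01 X15.385 Y75.641 F3567
G01 X4.120 Y92.170 F3567
M5
G0 X43.016 Y122.884
M3 S562
G01 X74.772 Y122.884 F1812
G01 X74.772 Y109.961 F1812
G01 X43.016 Y109.961 F1812
G01 X43.016 Y122.884 F1812
M5
G0 X61.874 Y94.662
M3 S355
G01 X77.593 Y94.662 F3567
G01 X77.593 Y86.025 F3567
G01 X61.874 Y86.025 F3567
G01 X61.874 Y94.662 F3567
M5
G0 X33.172 Y38.272
M3 S848
G01 X42.848 Y66.734 F429
G01 X72.335 Y72.585 F429
G01 X92.146 Y49.974 F429
G01 X82.470 Y21.512 F429
G01 X52.983 Y15.661 F429
G01 X33.172 Y38.272 F429
M5

viewBox `0 0 134.852 152.979` with mm width/height → 1 unit = 1 mm. Flip: y_m = 152.979 − y_svg.

**Shape 1** — `<path>` regular polygon, stroke `#008000` → cut (S848, F429). Machine vertices: (109.870,48.375) → (90.647,34.158) → (67.546,40.322) → (57.962,62.227) → (69.113,83.378) → (92.601,87.846) → (110.740,72.269) → (109.870,48.375). Closed: final G1 returns to the first vertex.

**Shape 2** — `<polyline>` open polyline, stroke `#ff0000` → score (S562, F1812). Machine vertices: (45.967,139.106) → (59.268,75.442) → (48.635,91.018) → (51.616,120.529). Open path.

**Shape 3** — `<polygon>` regular polygon, stroke `#ff00ff` → engrave (S355, F3567). Machine vertices: (4.120,92.170) → (12.801,110.191) → (32.749,111.683) → (44.014,95.154) → (35.333,77.133) → (15.385,75.641) → (4.120,92.170). Closed: final G1 returns to the first vertex.

**Shape 4** — `<path>` rectangle, stroke `#ff0000` → score (S562, F1812). Machine vertices: (43.016,122.884) → (74.772,122.884) → (74.772,109.961) → (43.016,109.961) → (43.016,122.884). Closed: final G1 returns to the first vertex.

**Shape 5** — `<polygon>` rectangle, stroke `#ff00ff` → engrave (S355, F3567). Machine vertices: (61.874,94.662) → (77.593,94.662) → (77.593,86.025) → (61.874,86.025) → (61.874,94.662). Closed: final G1 returns to the first vertex.

**Shape 6** — `<path>` regular polygon, stroke `#008000` → cut (S848, F429). Machine vertices: (33.172,38.272) → (42.848,66.734) → (72.335,72.585) → (92.146,49.974) → (82.470,21.512) → (52.983,15.661) → (33.172,38.272). Closed: final G1 returns to the first vertex.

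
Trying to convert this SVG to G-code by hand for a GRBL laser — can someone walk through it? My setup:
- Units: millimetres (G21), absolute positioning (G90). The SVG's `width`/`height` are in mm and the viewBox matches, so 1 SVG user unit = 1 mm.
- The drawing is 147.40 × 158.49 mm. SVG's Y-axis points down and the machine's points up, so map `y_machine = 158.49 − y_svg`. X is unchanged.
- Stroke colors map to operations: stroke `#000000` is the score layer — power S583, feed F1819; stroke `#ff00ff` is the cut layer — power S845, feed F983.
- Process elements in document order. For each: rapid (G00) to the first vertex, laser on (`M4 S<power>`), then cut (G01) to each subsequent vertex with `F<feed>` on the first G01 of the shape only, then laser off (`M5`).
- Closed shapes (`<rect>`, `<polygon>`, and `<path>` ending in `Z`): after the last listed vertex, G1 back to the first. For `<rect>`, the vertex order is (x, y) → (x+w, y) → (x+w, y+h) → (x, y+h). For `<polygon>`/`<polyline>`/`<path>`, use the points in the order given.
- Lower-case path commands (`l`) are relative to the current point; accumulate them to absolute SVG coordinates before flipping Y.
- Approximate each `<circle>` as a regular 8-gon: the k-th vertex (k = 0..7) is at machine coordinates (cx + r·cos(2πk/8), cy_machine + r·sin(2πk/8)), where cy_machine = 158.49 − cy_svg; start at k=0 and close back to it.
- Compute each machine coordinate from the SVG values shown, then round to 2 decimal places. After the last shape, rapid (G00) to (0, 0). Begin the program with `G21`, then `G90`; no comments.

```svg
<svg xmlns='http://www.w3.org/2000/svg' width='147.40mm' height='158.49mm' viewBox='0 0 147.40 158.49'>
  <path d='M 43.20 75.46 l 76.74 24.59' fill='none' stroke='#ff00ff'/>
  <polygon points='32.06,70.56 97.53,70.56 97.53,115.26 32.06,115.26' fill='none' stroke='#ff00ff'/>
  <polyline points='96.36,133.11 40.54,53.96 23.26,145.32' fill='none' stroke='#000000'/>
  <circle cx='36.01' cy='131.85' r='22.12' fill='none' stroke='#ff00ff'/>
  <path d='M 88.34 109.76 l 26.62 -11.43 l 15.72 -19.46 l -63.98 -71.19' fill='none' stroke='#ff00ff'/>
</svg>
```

viewBox `0 0 147.40 158.49` with mm width/height → 1 unit = 1 mm. Flip: y_m = 158.49 − y_svg.

**Shape 1** — `<path>` line segment, stroke `#ff00ff` → cut (S845, F983). Machine vertices: (43.20,83.03) → (119.94,58.44). Open path.

**Shape 2** — `<polygon>` rectangle, stroke `#ff00ff` → cut (S845, F983). Machine vertices: (32.06,87.93) → (97.53,87.93) → (97.53,43.23) → (32.06,43.23) → (32.06,87.93). Closed: final G1 returns to the first vertex.

**Shape 3** — `<polyline>` open polyline, stroke `#000000` → score (S583, F1819). Machine vertices: (96.36,25.38) → (40.54,104.53) → (23.26,13.17). Open path.

**Shape 4** — `<circle>` circle, stroke `#ff00ff` → cut (S845, F983). Machine vertices: (58.13,26.64) → (51.65,42.28) → (36.01,48.76) → (20.37,42.28) → (13.89,26.64) → (20.37,11.00) → (36.01,4.52) → (51.65,11.00) → (58.13,26.64). Closed: final G1 returns to the first vertex.

**Shape 5** — `<path>` open polyline, stroke `#ff00ff` → cut (S845, F983). Machine vertices: (88.34,48.73) → (114.96,60.16) → (130.68,79.62) → (66.70,150.81). Open path.

G21
G90
G00 X43.20 Y83.03
M4 S845
G01 X119.94 Y58.44 F983
M5
G00 X32.06 Y87.93
M4 S845
G01 X97.53 Y87.93 F983
G01 X97.53 Y43.23
G01 X32.06 Y43.23
G01 X32.06 Y87.93
M5
G00 X96.36 Y25.38
M4 S583
G01 X40.54 Y104.53 F1819
G01 X23.26 Y13.17
M5
G00 X58.13 Y26.64
M4 S845
G01 X51.65 Y42.28 F983
G01 X36.01 Y48.76
G01 X20.37 Y42.28
G01 X13.89 Y26.64
G01 X20.37 Y11.00
G01 X36.01 Y4.52
G01 X51.65 Y11.00
G01 X58.13 Y26.64
M5
G00 X88.34 Y48.73
M4 S845
G01 X114.96 Y60.16 F983
G01 X130.68 Y79.62
G01 X66.70 Y150.81
M5
G00 X0.00 Y0.00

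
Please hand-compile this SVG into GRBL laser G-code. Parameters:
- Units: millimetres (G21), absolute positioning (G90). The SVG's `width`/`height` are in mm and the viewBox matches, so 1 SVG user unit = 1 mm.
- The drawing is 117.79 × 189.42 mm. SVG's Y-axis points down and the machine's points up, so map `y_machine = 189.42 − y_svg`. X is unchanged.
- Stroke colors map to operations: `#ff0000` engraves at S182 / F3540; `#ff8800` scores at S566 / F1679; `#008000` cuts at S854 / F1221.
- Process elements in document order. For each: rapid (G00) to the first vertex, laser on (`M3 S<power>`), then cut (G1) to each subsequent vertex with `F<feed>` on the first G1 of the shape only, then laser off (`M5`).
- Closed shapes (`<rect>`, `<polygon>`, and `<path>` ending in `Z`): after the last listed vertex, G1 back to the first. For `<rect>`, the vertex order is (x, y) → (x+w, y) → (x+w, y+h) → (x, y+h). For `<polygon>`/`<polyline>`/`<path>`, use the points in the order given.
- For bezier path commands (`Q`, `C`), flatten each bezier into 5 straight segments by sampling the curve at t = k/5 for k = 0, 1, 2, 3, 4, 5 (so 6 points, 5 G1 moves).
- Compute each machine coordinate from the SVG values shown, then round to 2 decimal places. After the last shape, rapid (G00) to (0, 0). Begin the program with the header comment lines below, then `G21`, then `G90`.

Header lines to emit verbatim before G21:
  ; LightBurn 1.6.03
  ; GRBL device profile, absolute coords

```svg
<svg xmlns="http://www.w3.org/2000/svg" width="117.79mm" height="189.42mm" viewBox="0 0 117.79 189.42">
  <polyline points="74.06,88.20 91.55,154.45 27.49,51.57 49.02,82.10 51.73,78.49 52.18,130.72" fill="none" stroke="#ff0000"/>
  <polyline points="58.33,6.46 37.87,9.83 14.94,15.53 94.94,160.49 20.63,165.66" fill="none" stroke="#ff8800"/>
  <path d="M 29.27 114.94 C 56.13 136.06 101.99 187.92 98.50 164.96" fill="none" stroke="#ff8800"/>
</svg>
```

1 u = 1 mm; y_m = 189.42 − y.

[1] `<polyline>` open polyline, #ff0000→engrave S182 F3540: (74.06,101.22) → (91.55,34.97) → (27.49,137.85) → (49.02,107.32) → (51.73,110.93) → (52.18,58.70)

[2] `<polyline>` open polyline, #ff8800→score S566 F1679: (58.33,182.96) → (37.87,179.59) → (14.94,173.89) → (94.94,28.93) → (20.63,23.76)

[3] `<path>` cubic bezier, #ff8800→score S566 F1679: (29.27,74.48) → (47.12,58.96) → (66.25,41.14) → (83.37,26.07) → (95.22,18.82) → (98.50,24.46)

; LightBurn 1.6.03
; GRBL device profile, absolute coords
G21
G90
G00 X74.06 Y101.22
M3 S182
G1 X91.55 Y34.97 F3540
G1 X27.49 Y137.85
G1 X49.02 Y107.32
G1 X51.73 Y110.93
G1 X52.18 Y58.70
M5
G00 X58.33 Y182.96
M3 S566
G1 X37.87 Y179.59 F1679
G1 X14.94 Y173.89
G1 X94.94 Y28.93
G1 X20.63 Y23.76
M5
G00 X29.27 Y74.48
M3 S566
G1 X47.12 Y58.96 F1679
G1 X66.25 Y41.14
G1 X83.37 Y26.07
G1 X95.22 Y18.82
G1 X98.50 Y24.46
M5
G00 X0.00 Y0.00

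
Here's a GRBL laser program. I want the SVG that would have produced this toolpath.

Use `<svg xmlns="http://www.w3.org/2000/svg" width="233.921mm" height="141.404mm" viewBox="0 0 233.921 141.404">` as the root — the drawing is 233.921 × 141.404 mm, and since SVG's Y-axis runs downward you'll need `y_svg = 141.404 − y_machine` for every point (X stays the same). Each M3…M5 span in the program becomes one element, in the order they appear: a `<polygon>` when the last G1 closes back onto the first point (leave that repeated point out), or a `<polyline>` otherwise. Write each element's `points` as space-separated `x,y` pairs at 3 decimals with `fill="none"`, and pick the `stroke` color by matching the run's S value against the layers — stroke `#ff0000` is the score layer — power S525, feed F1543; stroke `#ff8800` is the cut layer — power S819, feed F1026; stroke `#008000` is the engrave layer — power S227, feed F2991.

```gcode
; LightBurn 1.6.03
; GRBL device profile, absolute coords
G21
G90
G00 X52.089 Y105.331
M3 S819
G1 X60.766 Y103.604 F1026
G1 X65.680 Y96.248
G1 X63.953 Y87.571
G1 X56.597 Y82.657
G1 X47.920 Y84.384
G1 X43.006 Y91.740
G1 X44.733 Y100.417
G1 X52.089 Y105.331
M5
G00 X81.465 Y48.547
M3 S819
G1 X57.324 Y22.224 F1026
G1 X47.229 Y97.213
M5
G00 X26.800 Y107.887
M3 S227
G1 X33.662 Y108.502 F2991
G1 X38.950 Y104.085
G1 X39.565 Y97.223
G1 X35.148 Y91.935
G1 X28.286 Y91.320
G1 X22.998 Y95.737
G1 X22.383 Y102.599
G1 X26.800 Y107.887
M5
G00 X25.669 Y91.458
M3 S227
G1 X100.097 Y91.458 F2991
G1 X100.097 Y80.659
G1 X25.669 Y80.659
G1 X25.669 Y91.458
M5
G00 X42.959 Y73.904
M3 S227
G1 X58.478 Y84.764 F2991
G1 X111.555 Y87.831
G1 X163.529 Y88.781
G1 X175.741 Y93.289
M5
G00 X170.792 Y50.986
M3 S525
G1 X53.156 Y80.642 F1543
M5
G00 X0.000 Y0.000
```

<svg xmlns="http://www.w3.org/2000/svg" width="233.921mm" height="141.404mm" viewBox="0 0 233.921 141.404">
  <polygon points="52.089,36.073 60.766,37.800 65.680,45.156 63.953,53.833 56.597,58.747 47.920,57.020 43.006,49.664 44.733,40.987" fill="none" stroke="#ff8800"/>
  <polyline points="81.465,92.857 57.324,119.180 47.229,44.191" fill="none" stroke="#ff8800"/>
  <polygon points="26.800,33.517 33.662,32.902 38.950,37.319 39.565,44.181 35.148,49.469 28.286,50.084 22.998,45.667 22.383,38.805" fill="none" stroke="#008000"/>
  <polygon points="25.669,49.946 100.097,49.946 100.097,60.745 25.669,60.745" fill="none" stroke="#008000"/>
  <polyline points="42.959,67.500 58.478,56.640 111.555,53.573 163.529,52.623 175.741,48.115" fill="none" stroke="#008000"/>
  <polyline points="170.792,90.418 53.156,60.762" fill="none" stroke="#ff0000"/>
</svg>

Machine Y-up, SVG Y-down with viewBox height 141.404, so y_svg = 141.404 − y_machine; X carries over.

Run 1: power S819 maps to stroke `#ff8800` (cut). The run returns to its start, so emit a `<polygon>` with points (Y-flipped): 52.089,36.073 60.766,37.800 65.680,45.156 63.953,53.833 56.597,58.747 47.920,57.020 43.006,49.664 44.733,40.987.

Run 2: the run's S819 means `#ff8800` (cut). The run is open, so emit a `<polyline>` with points (Y-flipped): 81.465,92.857 57.324,119.180 47.229,44.191.

Run 3: the run's S227 means `#008000` (engrave). The run returns to its start, so emit a `<polygon>` with points (Y-flipped): 26.800,33.517 33.662,32.902 38.950,37.319 39.565,44.181 35.148,49.469 28.286,50.084 22.998,45.667 22.383,38.805.

Run 4: S227 ⇒ engrave layer `#008000`. The run returns to its start, so emit a `<polygon>` with points (Y-flipped): 25.669,49.946 100.097,49.946 100.097,60.745 25.669,60.745.

Run 5: S227 ⇒ engrave layer `#008000`. The run is open, so emit a `<polyline>` with points (Y-flipped): 42.959,67.500 58.478,56.640 111.555,53.573 163.529,52.623 175.741,48.115.

Run 6: power S525 maps to stroke `#ff0000` (score). The run is open, so emit a `<polyline>` with points (Y-flipped): 170.792,90.418 53.156,60.762.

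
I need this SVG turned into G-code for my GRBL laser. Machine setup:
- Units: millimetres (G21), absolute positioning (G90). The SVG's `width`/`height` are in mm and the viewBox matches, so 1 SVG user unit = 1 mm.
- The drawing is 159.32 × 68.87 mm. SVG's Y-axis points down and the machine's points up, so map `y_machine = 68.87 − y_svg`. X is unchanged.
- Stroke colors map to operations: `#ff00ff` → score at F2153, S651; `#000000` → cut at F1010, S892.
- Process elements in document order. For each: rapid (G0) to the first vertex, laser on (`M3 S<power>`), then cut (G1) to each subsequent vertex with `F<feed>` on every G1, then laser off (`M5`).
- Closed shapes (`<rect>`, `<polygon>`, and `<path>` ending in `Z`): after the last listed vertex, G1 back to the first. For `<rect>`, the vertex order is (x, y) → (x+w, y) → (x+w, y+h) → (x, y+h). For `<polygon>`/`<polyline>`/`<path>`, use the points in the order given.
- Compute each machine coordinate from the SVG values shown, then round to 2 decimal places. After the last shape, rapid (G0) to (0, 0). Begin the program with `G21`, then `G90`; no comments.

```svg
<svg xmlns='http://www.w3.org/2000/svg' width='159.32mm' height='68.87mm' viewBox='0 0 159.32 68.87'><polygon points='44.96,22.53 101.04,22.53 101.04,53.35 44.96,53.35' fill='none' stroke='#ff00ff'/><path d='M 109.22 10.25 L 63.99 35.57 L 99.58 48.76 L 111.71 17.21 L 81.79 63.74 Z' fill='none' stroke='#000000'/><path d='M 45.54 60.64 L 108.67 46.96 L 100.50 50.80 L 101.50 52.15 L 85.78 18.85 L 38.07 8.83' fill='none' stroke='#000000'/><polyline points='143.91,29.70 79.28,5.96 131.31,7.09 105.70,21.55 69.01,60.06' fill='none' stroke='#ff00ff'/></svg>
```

G21
G90
G0 X44.96 Y46.34
M3 S651
G1 X101.04 Y46.34 F2153
G1 X101.04 Y15.52 F2153
G1 X44.96 Y15.52 F2153
G1 X44.96 Y46.34 F2153
M5
G0 X109.22 Y58.62
M3 S892
G1 X63.99 Y33.30 F1010
G1 X99.58 Y20.11 F1010
G1 X111.71 Y51.66 F1010
G1 X81.79 Y5.13 F1010
G1 X109.22 Y58.62 F1010
M5
G0 X45.54 Y8.23
M3 S892
G1 X108.67 Y21.91 F1010
G1 X100.50 Y18.07 F1010
G1 X101.50 Y16.72 F1010
G1 X85.78 Y50.02 F1010
G1 X38.07 Y60.04 F1010
M5
G0 X143.91 Y39.17
M3 S651
G1 X79.28 Y62.91 F2153
G1 X131.31 Y61.78 F2153
G1 X105.70 Y47.32 F2153
G1 X69.01 Y8.81 F2153
M5
G0 X0.00 Y0.00

viewBox `0 0 159.32 68.87` with mm width/height → 1 unit = 1 mm. Flip: y_m = 68.87 − y_svg.

**Shape 1** — `<polygon>` rectangle, stroke `#ff00ff` → score (S651, F2153). Machine vertices: (44.96,46.34) → (101.04,46.34) → (101.04,15.52) → (44.96,15.52) → (44.96,46.34). Closed: final G1 returns to the first vertex.

**Shape 2** — `<path>` closed polygon, stroke `#000000` → cut (S892, F1010). Machine vertices: (109.22,58.62) → (63.99,33.30) → (99.58,20.11) → (111.71,51.66) → (81.79,5.13) → (109.22,58.62). Closed: final G1 returns to the first vertex.

**Shape 3** — `<path>` open polyline, stroke `#000000` → cut (S892, F1010). Machine vertices: (45.54,8.23) → (108.67,21.91) → (100.50,18.07) → (101.50,16.72) → (85.78,50.02) → (38.07,60.04). Open path.

**Shape 4** — `<polyline>` open polyline, stroke `#ff00ff` → score (S651, F2153). Machine vertices: (143.91,39.17) → (79.28,62.91) → (131.31,61.78) → (105.70,47.32) → (69.01,8.81). Open path.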